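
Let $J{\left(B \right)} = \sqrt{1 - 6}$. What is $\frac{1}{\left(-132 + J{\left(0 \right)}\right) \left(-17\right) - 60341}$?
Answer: $\frac{i}{- 58097 i + 17 \sqrt{5}} \approx -1.7213 \cdot 10^{-5} + 1.1262 \cdot 10^{-8} i$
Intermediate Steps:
$J{\left(B \right)} = i \sqrt{5}$ ($J{\left(B \right)} = \sqrt{-5} = i \sqrt{5}$)
$\frac{1}{\left(-132 + J{\left(0 \right)}\right) \left(-17\right) - 60341} = \frac{1}{\left(-132 + i \sqrt{5}\right) \left(-17\right) - 60341} = \frac{1}{\left(2244 - 17 i \sqrt{5}\right) - 60341} = \frac{1}{-58097 - 17 i \sqrt{5}}$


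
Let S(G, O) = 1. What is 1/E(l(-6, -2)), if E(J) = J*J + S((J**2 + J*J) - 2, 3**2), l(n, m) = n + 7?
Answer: 1/2 ≈ 0.50000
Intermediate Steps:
l(n, m) = 7 + n
E(J) = 1 + J**2 (E(J) = J*J + 1 = J**2 + 1 = 1 + J**2)
1/E(l(-6, -2)) = 1/(1 + (7 - 6)**2) = 1/(1 + 1**2) = 1/(1 + 1) = 1/2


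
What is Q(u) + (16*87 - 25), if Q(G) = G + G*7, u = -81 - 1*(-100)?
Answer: 1519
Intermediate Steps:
u = 19 (u = -81 + 100 = 19)
Q(G) = 8*G (Q(G) = G + 7*G = 8*G)
Q(u) + (16*87 - 25) = 8*19 + (16*87 - 25) = 152 + (1392 - 25) = 152 + 1367 = 1519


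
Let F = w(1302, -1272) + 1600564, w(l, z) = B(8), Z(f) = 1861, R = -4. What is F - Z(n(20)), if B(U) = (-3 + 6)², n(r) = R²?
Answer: 1598712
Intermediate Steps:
n(r) = 16 (n(r) = (-4)² = 16)
B(U) = 9 (B(U) = 3² = 9)
w(l, z) = 9
F = 1600573 (F = 9 + 1600564 = 1600573)
F - Z(n(20)) = 1600573 - 1*1861 = 1600573 - 1861 = 1598712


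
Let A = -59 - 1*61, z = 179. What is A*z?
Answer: -21480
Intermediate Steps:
A = -120 (A = -59 - 61 = -120)
A*z = -120*179 = -21480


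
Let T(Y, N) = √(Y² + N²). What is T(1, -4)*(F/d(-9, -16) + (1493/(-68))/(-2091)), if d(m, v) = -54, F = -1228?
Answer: 29114581*√17/1279692 ≈ 93.806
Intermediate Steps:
T(Y, N) = √(N² + Y²)
T(1, -4)*(F/d(-9, -16) + (1493/(-68))/(-2091)) = √((-4)² + 1²)*(-1228/(-54) + (1493/(-68))/(-2091)) = √(16 + 1)*(-1228*(-1/54) + (1493*(-1/68))*(-1/2091)) = √17*(614/27 - 1493/68*(-1/2091)) = √17*(614/27 + 1493/142188) = √17*(29114581/1279692) = 29114581*√17/1279692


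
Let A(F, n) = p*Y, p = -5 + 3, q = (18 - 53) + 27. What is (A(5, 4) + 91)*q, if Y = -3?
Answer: -776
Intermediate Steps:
q = -8 (q = -35 + 27 = -8)
p = -2
A(F, n) = 6 (A(F, n) = -2*(-3) = 6)
(A(5, 4) + 91)*q = (6 + 91)*(-8) = 97*(-8) = -776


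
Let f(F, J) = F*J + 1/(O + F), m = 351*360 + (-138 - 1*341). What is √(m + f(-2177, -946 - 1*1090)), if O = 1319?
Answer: √3355621760634/858 ≈ 2135.0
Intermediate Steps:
m = 125881 (m = 126360 + (-138 - 341) = 126360 - 479 = 125881)
f(F, J) = 1/(1319 + F) + F*J (f(F, J) = F*J + 1/(1319 + F) = 1/(1319 + F) + F*J)
√(m + f(-2177, -946 - 1*1090)) = √(125881 + (1 + (-946 - 1*1090)*(-2177)² + 1319*(-2177)*(-946 - 1*1090))/(1319 - 2177)) = √(125881 + (1 + (-946 - 1090)*4739329 + 1319*(-2177)*(-946 - 1090))/(-858)) = √(125881 - (1 - 2036*4739329 + 1319*(-2177)*(-2036))/858) = √(125881 - (1 - 9649273844 + 5846298668)/858) = √(125881 - 1/858*(-3802975175)) = √(125881 + 3802975175/858) = √(3910981073/858) = √3355621760634/858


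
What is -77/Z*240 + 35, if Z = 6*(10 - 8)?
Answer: -1505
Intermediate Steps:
Z = 12 (Z = 6*2 = 12)
-77/Z*240 + 35 = -77/12*240 + 35 = -1540 + 35 = -1505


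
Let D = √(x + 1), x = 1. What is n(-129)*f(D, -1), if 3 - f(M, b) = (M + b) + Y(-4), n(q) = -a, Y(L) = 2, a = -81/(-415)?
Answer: -162/415 + 81*√2/415 ≈ -0.11433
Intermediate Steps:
a = 81/415 (a = -81*(-1/415) = 81/415 ≈ 0.19518)
D = √2 (D = √(1 + 1) = √2 ≈ 1.4142)
n(q) = -81/415 (n(q) = -1*81/415 = -81/415)
f(M, b) = 1 - M - b (f(M, b) = 3 - ((M + b) + 2) = 3 - (2 + M + b) = 3 + (-2 - M - b) = 1 - M - b)
n(-129)*f(D, -1) = -81*(1 - √2 - 1*(-1))/415 = -81*(1 - √2 + 1)/415 = -81*(2 - √2)/415 = -162/415 + 81*√2/415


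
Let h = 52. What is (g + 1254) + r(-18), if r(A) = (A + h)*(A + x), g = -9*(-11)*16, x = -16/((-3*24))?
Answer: 20102/9 ≈ 2233.6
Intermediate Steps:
x = 2/9 (x = -16/(-72) = -16*(-1/72) = 2/9 ≈ 0.22222)
g = 1584 (g = 99*16 = 1584)
r(A) = (52 + A)*(2/9 + A) (r(A) = (A + 52)*(A + 2/9) = (52 + A)*(2/9 + A))
(g + 1254) + r(-18) = (1584 + 1254) + (104/9 + (-18)**2 + (470/9)*(-18)) = 2838 + (104/9 + 324 - 940) = 2838 - 5440/9 = 20102/9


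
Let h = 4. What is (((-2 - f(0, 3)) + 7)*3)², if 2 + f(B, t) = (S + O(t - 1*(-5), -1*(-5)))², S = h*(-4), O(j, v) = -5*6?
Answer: 40030929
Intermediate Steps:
O(j, v) = -30
S = -16 (S = 4*(-4) = -16)
f(B, t) = 2114 (f(B, t) = -2 + (-16 - 30)² = -2 + (-46)² = -2 + 2116 = 2114)
(((-2 - f(0, 3)) + 7)*3)² = (((-2 - 1*2114) + 7)*3)² = (((-2 - 2114) + 7)*3)² = ((-2116 + 7)*3)² = (-2109*3)² = (-6327)² = 40030929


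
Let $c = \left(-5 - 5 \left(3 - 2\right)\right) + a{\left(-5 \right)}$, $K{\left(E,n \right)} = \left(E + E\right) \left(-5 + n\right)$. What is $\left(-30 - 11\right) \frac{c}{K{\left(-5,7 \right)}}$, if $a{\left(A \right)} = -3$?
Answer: $- \frac{533}{20} \approx -26.65$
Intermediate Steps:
$K{\left(E,n \right)} = 2 E \left(-5 + n\right)$
$c = -13$ ($c = \left(-5 - 5 \left(3 - 2\right)\right) - 3 = \left(-5 - 5\right) - 3 = -10 - 3 = -13$)
$\left(-30 - 11\right) \frac{c}{K{\left(-5,7 \right)}} = \left(-30 - 11\right) \left(- \frac{13}{2 \left(-5\right) \left(-5 + 7\right)}\right) = - 41 \left(- \frac{13}{2 \left(-5\right) 2}\right) = - 41 \left(- \frac{13}{-20}\right) = - 41 \left(\left(-13\right) \left(- \frac{1}{20}\right)\right) = \left(-41\right) \frac{13}{20} = - \frac{533}{20}$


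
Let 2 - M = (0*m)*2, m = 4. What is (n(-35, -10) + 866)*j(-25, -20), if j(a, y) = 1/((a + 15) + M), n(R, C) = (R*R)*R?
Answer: 42009/8 ≈ 5251.1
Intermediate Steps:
M = 2 (M = 2 - 0*4*2 = 2 - 0*2 = 2 - 1*0 = 2 + 0 = 2)
n(R, C) = R³ (n(R, C) = R²*R = R³)
j(a, y) = 1/(17 + a) (j(a, y) = 1/((a + 15) + 2) = 1/((15 + a) + 2) = 1/(17 + a))
(n(-35, -10) + 866)*j(-25, -20) = ((-35)³ + 866)/(17 - 25) = (-42875 + 866)/(-8) = -42009*(-⅛) = 42009/8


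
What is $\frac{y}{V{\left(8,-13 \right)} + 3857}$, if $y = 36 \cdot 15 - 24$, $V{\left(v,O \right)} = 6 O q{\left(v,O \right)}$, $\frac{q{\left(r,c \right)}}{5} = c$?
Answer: $\frac{516}{8927} \approx 0.057802$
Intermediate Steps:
$q{\left(r,c \right)} = 5 c$
$V{\left(v,O \right)} = 30 O^{2}$ ($V{\left(v,O \right)} = 6 O 5 O = 30 O^{2}$)
$y = 516$ ($y = 540 - 24 = 516$)
$\frac{y}{V{\left(8,-13 \right)} + 3857} = \frac{516}{30 \left(-13\right)^{2} + 3857} = \frac{516}{30 \cdot 169 + 3857} = \frac{516}{5070 + 3857} = \frac{516}{8927}$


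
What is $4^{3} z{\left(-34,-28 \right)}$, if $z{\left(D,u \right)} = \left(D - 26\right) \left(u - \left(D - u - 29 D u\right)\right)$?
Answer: $-105930240$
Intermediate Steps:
$z{\left(D,u \right)} = \left(-26 + D\right) \left(- D + 2 u + 29 D u\right)$ ($z{\left(D,u \right)} = \left(-26 + D\right) \left(u - \left(D - u - 29 D u\right)\right) = \left(-26 + D\right) \left(u + \left(u - D + 29 D u\right)\right) = \left(-26 + D\right) \left(- D + 2 u + 29 D u\right)$)
$4^{3} z{\left(-34,-28 \right)} = 4^{3} \left(- \left(-34\right)^{2} - -1456 + 26 \left(-34\right) - \left(-25568\right) \left(-28\right) + 29 \left(-28\right) \left(-34\right)^{2}\right) = 64 \left(\left(-1\right) 1156 + 1456 - 884 - 715904 + 29 \left(-28\right) 1156\right) = 64 \left(-1156 + 1456 - 884 - 715904 - 938672\right) = 64 \left(-1655160\right) = -105930240$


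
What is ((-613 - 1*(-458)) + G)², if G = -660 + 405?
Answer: 168100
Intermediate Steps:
G = -255
((-613 - 1*(-458)) + G)² = ((-613 - 1*(-458)) - 255)² = ((-613 + 458) - 255)² = (-155 - 255)² = (-410)² = 168100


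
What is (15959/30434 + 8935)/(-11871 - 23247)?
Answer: -271943749/1068781212 ≈ -0.25444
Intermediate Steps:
(15959/30434 + 8935)/(-11871 - 23247) = (15959*(1/30434) + 8935)/(-35118) = (15959/30434 + 8935)*(-1/35118) = (271943749/30434)*(-1/35118) = -271943749/1068781212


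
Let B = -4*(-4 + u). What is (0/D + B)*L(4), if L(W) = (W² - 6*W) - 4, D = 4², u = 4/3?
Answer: -128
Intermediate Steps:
u = 4/3 (u = 4*(⅓) = 4/3 ≈ 1.3333)
D = 16
L(W) = -4 + W² - 6*W
B = 32/3 (B = -4*(-4 + 4/3) = -4*(-8/3) = 32/3 ≈ 10.667)
(0/D + B)*L(4) = (0/16 + 32/3)*(-4 + 4² - 6*4) = (0*(1/16) + 32/3)*(-4 + 16 - 24) = (0 + 32/3)*(-12) = (32/3)*(-12) = -128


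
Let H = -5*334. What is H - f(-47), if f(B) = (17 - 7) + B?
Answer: -1633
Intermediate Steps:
H = -1670
f(B) = 10 + B
H - f(-47) = -1670 - (10 - 47) = -1670 - 1*(-37) = -1670 + 37 = -1633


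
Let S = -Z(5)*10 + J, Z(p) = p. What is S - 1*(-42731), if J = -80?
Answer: 42601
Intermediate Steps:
S = -130 (S = -1*5*10 - 80 = -5*10 - 80 = -50 - 80 = -130)
S - 1*(-42731) = -130 - 1*(-42731) = -130 + 42731 = 42601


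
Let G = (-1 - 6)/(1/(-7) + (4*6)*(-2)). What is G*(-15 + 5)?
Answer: -490/337 ≈ -1.4540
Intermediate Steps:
G = 49/337 (G = -7/(-⅐ + 24*(-2)) = -7/(-⅐ - 48) = -7/(-337/7) = -7*(-7/337) = 49/337 ≈ 0.14540)
G*(-15 + 5) = 49*(-15 + 5)/337 = (49/337)*(-10) = -490/337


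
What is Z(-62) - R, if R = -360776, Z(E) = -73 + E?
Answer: 360641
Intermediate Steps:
Z(-62) - R = (-73 - 62) - 1*(-360776) = -135 + 360776 = 360641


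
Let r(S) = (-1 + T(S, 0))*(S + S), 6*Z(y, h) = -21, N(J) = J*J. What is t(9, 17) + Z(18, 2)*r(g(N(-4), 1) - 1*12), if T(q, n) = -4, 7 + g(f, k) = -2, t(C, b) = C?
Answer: -726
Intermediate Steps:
N(J) = J²
Z(y, h) = -7/2 (Z(y, h) = (⅙)*(-21) = -7/2)
g(f, k) = -9 (g(f, k) = -7 - 2 = -9)
r(S) = -10*S (r(S) = (-1 - 4)*(S + S) = -10*S)
t(9, 17) + Z(18, 2)*r(g(N(-4), 1) - 1*12) = 9 - (-35)*(-9 - 1*12) = 9 - (-35)*(-9 - 12) = 9 - (-35)*(-21) = 9 - 7/2*210 = 9 - 735 = -726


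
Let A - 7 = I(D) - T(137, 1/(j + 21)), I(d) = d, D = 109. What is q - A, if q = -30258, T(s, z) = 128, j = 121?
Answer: -30246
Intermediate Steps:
A = -12 (A = 7 + (109 - 1*128) = 7 + (109 - 128) = 7 - 19 = -12)
q - A = -30258 - 1*(-12) = -30258 + 12 = -30246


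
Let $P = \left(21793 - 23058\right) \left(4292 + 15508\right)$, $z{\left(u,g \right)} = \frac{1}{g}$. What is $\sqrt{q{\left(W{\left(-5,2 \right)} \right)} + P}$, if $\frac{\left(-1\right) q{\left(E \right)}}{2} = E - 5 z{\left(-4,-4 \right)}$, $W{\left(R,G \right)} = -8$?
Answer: $\frac{3 i \sqrt{11131994}}{2} \approx 5004.7 i$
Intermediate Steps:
$P = -25047000$ ($P = \left(-1265\right) 19800 = -25047000$)
$q{\left(E \right)} = - \frac{5}{2} - 2 E$ ($q{\left(E \right)} = - 2 \left(E - \frac{5}{-4}\right) = - 2 \left(E - - \frac{5}{4}\right) = - 2 \left(E + \frac{5}{4}\right) = - 2 \left(\frac{5}{4} + E\right) = - \frac{5}{2} - 2 E$)
$\sqrt{q{\left(W{\left(-5,2 \right)} \right)} + P} = \sqrt{\left(- \frac{5}{2} - -16\right) - 25047000} = \sqrt{\left(- \frac{5}{2} + 16\right) - 25047000} = \sqrt{\frac{27}{2} - 25047000} = \sqrt{- \frac{50093973}{2}} = \frac{3 i \sqrt{11131994}}{2}$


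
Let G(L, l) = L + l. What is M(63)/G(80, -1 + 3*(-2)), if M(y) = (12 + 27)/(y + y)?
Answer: 13/3066 ≈ 0.0042401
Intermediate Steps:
M(y) = 39/(2*y) (M(y) = 39/((2*y)) = 39*(1/(2*y)) = 39/(2*y))
M(63)/G(80, -1 + 3*(-2)) = ((39/2)/63)/(80 + (-1 + 3*(-2))) = ((39/2)*(1/63))/(80 + (-1 - 6)) = 13/(42*(80 - 7)) = (13/42)/73 = (13/42)*(1/73) = 13/3066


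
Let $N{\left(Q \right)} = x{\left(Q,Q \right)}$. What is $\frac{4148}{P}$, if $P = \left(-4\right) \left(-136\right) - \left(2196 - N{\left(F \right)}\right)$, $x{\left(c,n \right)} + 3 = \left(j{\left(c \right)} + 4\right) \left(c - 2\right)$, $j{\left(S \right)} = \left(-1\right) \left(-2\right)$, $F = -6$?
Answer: $- \frac{4148}{1703} \approx -2.4357$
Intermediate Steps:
$j{\left(S \right)} = 2$
$x{\left(c,n \right)} = -15 + 6 c$ ($x{\left(c,n \right)} = -3 + \left(2 + 4\right) \left(c - 2\right) = -3 + 6 \left(-2 + c\right) = -3 + \left(-12 + 6 c\right) = -15 + 6 c$)
$N{\left(Q \right)} = -15 + 6 Q$
$P = -1703$ ($P = \left(-4\right) \left(-136\right) - \left(2196 - \left(-15 + 6 \left(-6\right)\right)\right) = 544 - \left(2196 - \left(-15 - 36\right)\right) = 544 - \left(2196 - -51\right) = 544 - \left(2196 + 51\right) = 544 - 2247 = -1703$)
$\frac{4148}{P} = \frac{4148}{-1703} = 4148 \left(- \frac{1}{1703}\right) = - \frac{4148}{1703}$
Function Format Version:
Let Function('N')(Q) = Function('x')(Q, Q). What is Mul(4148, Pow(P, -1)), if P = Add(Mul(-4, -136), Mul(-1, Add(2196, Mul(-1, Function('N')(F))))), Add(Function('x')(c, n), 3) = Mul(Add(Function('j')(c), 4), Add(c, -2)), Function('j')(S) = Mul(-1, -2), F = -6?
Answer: Rational(-4148, 1703) ≈ -2.4357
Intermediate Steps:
Function('j')(S) = 2
Function('x')(c, n) = Add(-15, Mul(6, c)) (Function('x')(c, n) = Add(-3, Mul(Add(2, 4), Add(c, -2))) = Add(-3, Mul(6, Add(-2, c))) = Add(-3, Add(-12, Mul(6, c))) = Add(-15, Mul(6, c)))
Function('N')(Q) = Add(-15, Mul(6, Q))
P = -1703 (P = Add(Mul(-4, -136), Mul(-1, Add(2196, Mul(-1, Add(-15, Mul(6, -6)))))) = Add(544, Mul(-1, Add(2196, Mul(-1, Add(-15, -36))))) = Add(544, Mul(-1, Add(2196, Mul(-1, -51)))) = Add(544, Mul(-1, Add(2196, 51))) = Add(544, Mul(-1, 2247)) = Add(544, -2247) = -1703)
Mul(4148, Pow(P, -1)) = Mul(4148, Pow(-1703, -1)) = Mul(4148, Rational(-1, 1703)) = Rational(-4148, 1703)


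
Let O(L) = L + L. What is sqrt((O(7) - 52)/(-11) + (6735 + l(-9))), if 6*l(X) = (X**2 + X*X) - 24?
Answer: 6*sqrt(22726)/11 ≈ 82.228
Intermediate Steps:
O(L) = 2*L
l(X) = -4 + X**2/3 (l(X) = ((X**2 + X*X) - 24)/6 = ((X**2 + X**2) - 24)/6 = (2*X**2 - 24)/6 = (-24 + 2*X**2)/6 = -4 + X**2/3)
sqrt((O(7) - 52)/(-11) + (6735 + l(-9))) = sqrt((2*7 - 52)/(-11) + (6735 + (-4 + (1/3)*(-9)**2))) = sqrt((14 - 52)*(-1/11) + (6735 + (-4 + (1/3)*81))) = sqrt(-38*(-1/11) + (6735 + (-4 + 27))) = sqrt(38/11 + (6735 + 23)) = sqrt(38/11 + 6758) = sqrt(74376/11) = 6*sqrt(22726)/11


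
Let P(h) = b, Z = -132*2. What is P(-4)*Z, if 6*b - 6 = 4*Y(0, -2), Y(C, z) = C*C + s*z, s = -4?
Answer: -1672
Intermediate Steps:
Z = -264
Y(C, z) = C² - 4*z (Y(C, z) = C*C - 4*z = C² - 4*z)
b = 19/3 (b = 1 + (4*(0² - 4*(-2)))/6 = 1 + (4*(0 + 8))/6 = 1 + (4*8)/6 = 1 + (⅙)*32 = 1 + 16/3 = 19/3 ≈ 6.3333)
P(h) = 19/3
P(-4)*Z = (19/3)*(-264) = -1672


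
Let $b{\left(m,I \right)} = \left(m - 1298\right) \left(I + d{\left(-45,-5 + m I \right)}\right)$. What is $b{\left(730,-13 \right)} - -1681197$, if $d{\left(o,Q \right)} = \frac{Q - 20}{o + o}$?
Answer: $\frac{14656777}{9} \approx 1.6285 \cdot 10^{6}$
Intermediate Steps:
$d{\left(o,Q \right)} = \frac{-20 + Q}{2 o}$
$b{\left(m,I \right)} = \left(-1298 + m\right) \left(\frac{5}{18} + I - \frac{I m}{90}\right)$ ($b{\left(m,I \right)} = \left(m - 1298\right) \left(I + \frac{-20 + \left(-5 + m I\right)}{2 \left(-45\right)}\right) = \left(-1298 + m\right) \left(I + \frac{1}{2} \left(- \frac{1}{45}\right) \left(-20 + \left(-5 + I m\right)\right)\right) = \left(-1298 + m\right) \left(I + \frac{1}{2} \left(- \frac{1}{45}\right) \left(-25 + I m\right)\right) = \left(-1298 + m\right) \left(I - \left(- \frac{5}{18} + \frac{I m}{90}\right)\right) = \left(-1298 + m\right) \left(\frac{5}{18} + I - \frac{I m}{90}\right)$)
$b{\left(730,-13 \right)} - -1681197 = \left(- \frac{3245}{9} - -16874 + \frac{1}{90} \cdot 730 \left(25 - \left(-13\right) 730\right) + \frac{694}{45} \left(-13\right) 730\right) - -1681197 = \left(- \frac{3245}{9} + 16874 + \frac{1}{90} \cdot 730 \left(25 + 9490\right) - \frac{1317212}{9}\right) + 1681197 = \left(- \frac{3245}{9} + 16874 + \frac{1}{90} \cdot 730 \cdot 9515 - \frac{1317212}{9}\right) + 1681197 = \left(- \frac{3245}{9} + 16874 + \frac{694595}{9} - \frac{1317212}{9}\right) + 1681197 = - \frac{473996}{9} + 1681197 = \frac{14656777}{9}$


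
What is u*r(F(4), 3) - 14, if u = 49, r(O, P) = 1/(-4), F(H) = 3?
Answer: -105/4 ≈ -26.250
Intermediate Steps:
r(O, P) = -¼
u*r(F(4), 3) - 14 = 49*(-¼) - 14 = -49/4 - 14 = -105/4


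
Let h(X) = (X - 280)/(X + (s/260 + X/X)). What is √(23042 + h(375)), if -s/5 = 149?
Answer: √8674865266998/19403 ≈ 151.80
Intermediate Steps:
s = -745 (s = -5*149 = -745)
h(X) = (-280 + X)/(-97/52 + X) (h(X) = (X - 280)/(X + (-745/260 + X/X)) = (-280 + X)/(X + (-745*1/260 + 1)) = (-280 + X)/(X + (-149/52 + 1)) = (-280 + X)/(X - 97/52) = (-280 + X)/(-97/52 + X))
√(23042 + h(375)) = √(23042 + 52*(-280 + 375)/(-97 + 52*375)) = √(23042 + 52*95/(-97 + 19500)) = √(23042 + 52*95/19403) = √(23042 + 52*(1/19403)*95) = √(23042 + 4940/19403) = √(447088866/19403) = √8674865266998/19403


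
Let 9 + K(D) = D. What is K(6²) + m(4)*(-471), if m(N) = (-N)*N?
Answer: 7563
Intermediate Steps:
K(D) = -9 + D
m(N) = -N²
K(6²) + m(4)*(-471) = (-9 + 6²) - 1*4²*(-471) = (-9 + 36) - 1*16*(-471) = 27 - 16*(-471) = 27 + 7536 = 7563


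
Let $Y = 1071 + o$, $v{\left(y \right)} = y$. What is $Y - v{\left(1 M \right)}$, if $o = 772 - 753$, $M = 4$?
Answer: $1086$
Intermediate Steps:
$o = 19$
$Y = 1090$ ($Y = 1071 + 19 = 1090$)
$Y - v{\left(1 M \right)} = 1090 - 1 \cdot 4 = 1090 - 4 = 1086$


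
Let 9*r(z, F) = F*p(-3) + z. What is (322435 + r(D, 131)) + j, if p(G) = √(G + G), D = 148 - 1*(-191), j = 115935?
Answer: 1315223/3 + 131*I*√6/9 ≈ 4.3841e+5 + 35.654*I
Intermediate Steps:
D = 339 (D = 148 + 191 = 339)
p(G) = √2*√G (p(G) = √(2*G) = √2*√G)
r(z, F) = z/9 + I*F*√6/9 (r(z, F) = (F*(√2*√(-3)) + z)/9 = (F*(√2*(I*√3)) + z)/9 = (F*(I*√6) + z)/9 = (I*F*√6 + z)/9 = (z + I*F*√6)/9 = z/9 + I*F*√6/9)
(322435 + r(D, 131)) + j = (322435 + ((⅑)*339 + (⅑)*I*131*√6)) + 115935 = (322435 + (113/3 + 131*I*√6/9)) + 115935 = (967418/3 + 131*I*√6/9) + 115935 = 1315223/3 + 131*I*√6/9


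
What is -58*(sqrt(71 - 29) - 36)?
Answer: 2088 - 58*sqrt(42) ≈ 1712.1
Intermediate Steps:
-58*(sqrt(71 - 29) - 36) = -58*(sqrt(42) - 36) = -58*(-36 + sqrt(42)) = 2088 - 58*sqrt(42)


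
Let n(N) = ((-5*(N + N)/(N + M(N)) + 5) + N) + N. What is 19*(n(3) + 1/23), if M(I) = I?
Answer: 2641/23 ≈ 114.83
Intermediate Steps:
n(N) = 2*N (n(N) = ((-5*(N + N)/(N + N) + 5) + N) + N = ((-5*2*N/(2*N) + 5) + N) + N = ((-5*2*N*1/(2*N) + 5) + N) + N = ((-5*1 + 5) + N) + N = ((-5 + 5) + N) + N = (0 + N) + N = N + N = 2*N)
19*(n(3) + 1/23) = 19*(2*3 + 1/23) = 19*(6 + 1/23) = 19*(139/23) = 2641/23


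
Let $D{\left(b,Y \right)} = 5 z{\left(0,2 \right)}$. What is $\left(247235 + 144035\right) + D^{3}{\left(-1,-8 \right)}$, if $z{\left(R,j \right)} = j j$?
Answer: $399270$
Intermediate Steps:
$z{\left(R,j \right)} = j^{2}$
$D{\left(b,Y \right)} = 20$ ($D{\left(b,Y \right)} = 5 \cdot 2^{2} = 5 \cdot 4 = 20$)
$\left(247235 + 144035\right) + D^{3}{\left(-1,-8 \right)} = \left(247235 + 144035\right) + 20^{3} = 391270 + 8000 = 399270$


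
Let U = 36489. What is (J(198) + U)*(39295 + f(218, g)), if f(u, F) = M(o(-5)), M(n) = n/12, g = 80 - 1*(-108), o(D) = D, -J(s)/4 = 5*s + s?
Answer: 4988368765/4 ≈ 1.2471e+9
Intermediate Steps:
J(s) = -24*s (J(s) = -4*(5*s + s) = -24*s)
g = 188 (g = 80 + 108 = 188)
M(n) = n/12 (M(n) = n*(1/12) = n/12)
f(u, F) = -5/12 (f(u, F) = (1/12)*(-5) = -5/12)
(J(198) + U)*(39295 + f(218, g)) = (-24*198 + 36489)*(39295 - 5/12) = (-4752 + 36489)*(471535/12) = 31737*(471535/12) = 4988368765/4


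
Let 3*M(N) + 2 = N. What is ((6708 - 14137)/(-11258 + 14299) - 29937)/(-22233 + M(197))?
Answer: 2677819/1982732 ≈ 1.3506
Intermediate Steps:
M(N) = -⅔ + N/3
((6708 - 14137)/(-11258 + 14299) - 29937)/(-22233 + M(197)) = ((6708 - 14137)/(-11258 + 14299) - 29937)/(-22233 + (-⅔ + (⅓)*197)) = (-7429/3041 - 29937)/(-22233 + (-⅔ + 197/3)) = (-7429*1/3041 - 29937)/(-22233 + 65) = (-7429/3041 - 29937)/(-22168) = -91045846/3041*(-1/22168) = 2677819/1982732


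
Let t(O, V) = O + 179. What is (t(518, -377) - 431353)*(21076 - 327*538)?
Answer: 66687081600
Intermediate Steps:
t(O, V) = 179 + O
(t(518, -377) - 431353)*(21076 - 327*538) = ((179 + 518) - 431353)*(21076 - 327*538) = (697 - 431353)*(21076 - 175926) = -430656*(-154850) = 66687081600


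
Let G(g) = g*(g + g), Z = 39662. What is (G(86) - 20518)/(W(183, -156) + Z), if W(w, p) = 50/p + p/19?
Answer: -8485932/58766441 ≈ -0.14440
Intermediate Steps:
G(g) = 2*g² (G(g) = g*(2*g) = 2*g²)
W(w, p) = 50/p + p/19 (W(w, p) = 50/p + p*(1/19) = 50/p + p/19)
(G(86) - 20518)/(W(183, -156) + Z) = (2*86² - 20518)/((50/(-156) + (1/19)*(-156)) + 39662) = (2*7396 - 20518)/((50*(-1/156) - 156/19) + 39662) = (14792 - 20518)/((-25/78 - 156/19) + 39662) = -5726/(-12643/1482 + 39662) = -5726/58766441/1482 = -5726*1482/58766441 = -8485932/58766441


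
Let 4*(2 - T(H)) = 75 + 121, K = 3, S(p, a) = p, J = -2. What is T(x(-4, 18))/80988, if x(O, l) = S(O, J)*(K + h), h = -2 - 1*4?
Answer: -47/80988 ≈ -0.00058033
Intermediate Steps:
h = -6 (h = -2 - 4 = -6)
x(O, l) = -3*O (x(O, l) = O*(3 - 6) = O*(-3) = -3*O)
T(H) = -47 (T(H) = 2 - (75 + 121)/4 = 2 - ¼*196 = 2 - 49 = -47)
T(x(-4, 18))/80988 = -47/80988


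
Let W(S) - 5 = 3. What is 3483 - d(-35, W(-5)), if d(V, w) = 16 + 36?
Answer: 3431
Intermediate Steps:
W(S) = 8 (W(S) = 5 + 3 = 8)
d(V, w) = 52
3483 - d(-35, W(-5)) = 3483 - 1*52 = 3483 - 52 = 3431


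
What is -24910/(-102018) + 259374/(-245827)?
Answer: -10168633081/12539389443 ≈ -0.81094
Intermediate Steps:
-24910/(-102018) + 259374/(-245827) = -24910*(-1/102018) + 259374*(-1/245827) = 12455/51009 - 259374/245827 = -10168633081/12539389443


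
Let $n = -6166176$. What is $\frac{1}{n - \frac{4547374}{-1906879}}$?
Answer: $- \frac{146683}{904472844410} \approx -1.6218 \cdot 10^{-7}$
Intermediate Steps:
$\frac{1}{n - \frac{4547374}{-1906879}} = \frac{1}{-6166176 - \frac{4547374}{-1906879}} = \frac{1}{-6166176 - - \frac{349798}{146683}} = \frac{1}{-6166176 + \frac{349798}{146683}} = \frac{1}{- \frac{904472844410}{146683}} = - \frac{146683}{904472844410}$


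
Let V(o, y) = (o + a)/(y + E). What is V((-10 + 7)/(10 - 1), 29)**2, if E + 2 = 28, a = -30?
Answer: 8281/27225 ≈ 0.30417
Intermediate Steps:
E = 26 (E = -2 + 28 = 26)
V(o, y) = (-30 + o)/(26 + y) (V(o, y) = (o - 30)/(y + 26) = (-30 + o)/(26 + y))
V((-10 + 7)/(10 - 1), 29)**2 = ((-30 + (-10 + 7)/(10 - 1))/(26 + 29))**2 = ((-30 - 3/9)/55)**2 = ((-30 - 3*1/9)/55)**2 = ((-30 - 1/3)/55)**2 = ((1/55)*(-91/3))**2 = (-91/165)**2 = 8281/27225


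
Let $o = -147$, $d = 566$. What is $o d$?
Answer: $-83202$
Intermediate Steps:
$o d = \left(-147\right) 566 = -83202$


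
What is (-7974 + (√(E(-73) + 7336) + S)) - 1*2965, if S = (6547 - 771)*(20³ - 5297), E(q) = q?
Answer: 15601589 + 3*√807 ≈ 1.5602e+7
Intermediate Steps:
S = 15612528 (S = 5776*(8000 - 5297) = 5776*2703 = 15612528)
(-7974 + (√(E(-73) + 7336) + S)) - 1*2965 = (-7974 + (√(-73 + 7336) + 15612528)) - 1*2965 = (-7974 + (√7263 + 15612528)) - 2965 = (-7974 + (3*√807 + 15612528)) - 2965 = (-7974 + (15612528 + 3*√807)) - 2965 = (15604554 + 3*√807) - 2965 = 15601589 + 3*√807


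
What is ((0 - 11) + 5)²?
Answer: 36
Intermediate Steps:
((0 - 11) + 5)² = (-11 + 5)² = (-6)² = 36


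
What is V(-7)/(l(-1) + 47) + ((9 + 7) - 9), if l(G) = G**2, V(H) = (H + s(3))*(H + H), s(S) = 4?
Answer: 63/8 ≈ 7.8750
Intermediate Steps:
V(H) = 2*H*(4 + H) (V(H) = (H + 4)*(H + H) = (4 + H)*(2*H) = 2*H*(4 + H))
V(-7)/(l(-1) + 47) + ((9 + 7) - 9) = (2*(-7)*(4 - 7))/((-1)**2 + 47) + ((9 + 7) - 9) = (2*(-7)*(-3))/(1 + 47) + (16 - 9) = 42/48 + 7 = 42*(1/48) + 7 = 7/8 + 7 = 63/8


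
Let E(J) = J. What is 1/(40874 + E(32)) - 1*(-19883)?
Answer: 813333999/40906 ≈ 19883.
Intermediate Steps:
1/(40874 + E(32)) - 1*(-19883) = 1/(40874 + 32) - 1*(-19883) = 1/40906 + 19883 = 813333999/40906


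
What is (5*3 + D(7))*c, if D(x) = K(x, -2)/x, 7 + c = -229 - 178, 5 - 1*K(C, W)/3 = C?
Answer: -40986/7 ≈ -5855.1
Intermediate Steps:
K(C, W) = 15 - 3*C
c = -414 (c = -7 + (-229 - 178) = -7 - 407 = -414)
D(x) = (15 - 3*x)/x
(5*3 + D(7))*c = (5*3 + (-3 + 15/7))*(-414) = (15 + (-3 + 15*(⅐)))*(-414) = (15 + (-3 + 15/7))*(-414) = (15 - 6/7)*(-414) = (99/7)*(-414) = -40986/7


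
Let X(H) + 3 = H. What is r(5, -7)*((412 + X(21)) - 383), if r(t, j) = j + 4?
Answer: -141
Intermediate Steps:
r(t, j) = 4 + j
X(H) = -3 + H
r(5, -7)*((412 + X(21)) - 383) = (4 - 7)*((412 + (-3 + 21)) - 383) = -3*((412 + 18) - 383) = -3*(430 - 383) = -3*47 = -141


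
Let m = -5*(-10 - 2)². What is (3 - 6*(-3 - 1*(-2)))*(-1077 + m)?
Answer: -16173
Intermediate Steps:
m = -720 (m = -5*(-12)² = -5*144 = -720)
(3 - 6*(-3 - 1*(-2)))*(-1077 + m) = (3 - 6*(-3 - 1*(-2)))*(-1077 - 720) = (3 - 6*(-3 + 2))*(-1797) = (3 - 6*(-1))*(-1797) = (3 + 6)*(-1797) = 9*(-1797) = -16173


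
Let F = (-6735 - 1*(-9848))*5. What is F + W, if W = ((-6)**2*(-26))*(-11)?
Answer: 25861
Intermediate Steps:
W = 10296 (W = (36*(-26))*(-11) = -936*(-11) = 10296)
F = 15565 (F = (-6735 + 9848)*5 = 3113*5 = 15565)
F + W = 15565 + 10296 = 25861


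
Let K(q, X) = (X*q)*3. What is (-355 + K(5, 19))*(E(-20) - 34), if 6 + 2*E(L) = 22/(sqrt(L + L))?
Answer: 2590 + 77*I*sqrt(10)/2 ≈ 2590.0 + 121.75*I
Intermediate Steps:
K(q, X) = 3*X*q
E(L) = -3 + 11*sqrt(2)/(2*sqrt(L)) (E(L) = -3 + (22/(sqrt(L + L)))/2 = -3 + (22/(sqrt(2*L)))/2 = -3 + (22/((sqrt(2)*sqrt(L))))/2 = -3 + (22*(sqrt(2)/(2*sqrt(L))))/2 = -3 + (11*sqrt(2)/sqrt(L))/2 = -3 + 11*sqrt(2)/(2*sqrt(L)))
(-355 + K(5, 19))*(E(-20) - 34) = (-355 + 3*19*5)*((-3 + 11*sqrt(2)/(2*sqrt(-20))) - 34) = (-355 + 285)*((-3 + 11*sqrt(2)*(-I*sqrt(5)/10)/2) - 34) = -70*((-3 - 11*I*sqrt(10)/20) - 34) = -70*(-37 - 11*I*sqrt(10)/20) = 2590 + 77*I*sqrt(10)/2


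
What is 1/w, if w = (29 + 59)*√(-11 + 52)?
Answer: √41/3608 ≈ 0.0017747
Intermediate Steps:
w = 88*√41 ≈ 563.47
1/w = 1/(88*√41) = √41/3608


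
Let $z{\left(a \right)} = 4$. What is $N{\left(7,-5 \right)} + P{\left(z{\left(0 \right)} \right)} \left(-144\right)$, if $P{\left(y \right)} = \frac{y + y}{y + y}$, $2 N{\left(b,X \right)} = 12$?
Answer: $-138$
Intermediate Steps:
$N{\left(b,X \right)} = 6$ ($N{\left(b,X \right)} = \frac{1}{2} \cdot 12 = 6$)
$P{\left(y \right)} = 1$ ($P{\left(y \right)} = \frac{2 y}{2 y} = 2 y \frac{1}{2 y} = 1$)
$N{\left(7,-5 \right)} + P{\left(z{\left(0 \right)} \right)} \left(-144\right) = 6 + 1 \left(-144\right) = 6 - 144 = -138$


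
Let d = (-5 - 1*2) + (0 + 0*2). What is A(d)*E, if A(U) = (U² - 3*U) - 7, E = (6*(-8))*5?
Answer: -15120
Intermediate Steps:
E = -240 (E = -48*5 = -240)
d = -7 (d = (-5 - 2) + (0 + 0) = -7 + 0 = -7)
A(U) = -7 + U² - 3*U
A(d)*E = (-7 + (-7)² - 3*(-7))*(-240) = (-7 + 49 + 21)*(-240) = 63*(-240) = -15120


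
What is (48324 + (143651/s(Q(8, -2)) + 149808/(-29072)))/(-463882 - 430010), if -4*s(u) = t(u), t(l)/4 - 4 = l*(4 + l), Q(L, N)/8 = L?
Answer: -382175508953/7075022883984 ≈ -0.054018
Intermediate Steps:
Q(L, N) = 8*L
t(l) = 16 + 4*l*(4 + l) (t(l) = 16 + 4*(l*(4 + l)) = 16 + 4*l*(4 + l))
s(u) = -4 - u² - 4*u (s(u) = -(16 + 4*u² + 16*u)/4 = -4 - u² - 4*u)
(48324 + (143651/s(Q(8, -2)) + 149808/(-29072)))/(-463882 - 430010) = (48324 + (143651/(-4 - (8*8)² - 32*8) + 149808/(-29072)))/(-463882 - 430010) = (48324 + (143651/(-4 - 1*64² - 4*64) + 149808*(-1/29072)))/(-893892) = (48324 + (143651/(-4 - 1*4096 - 256) - 9363/1817))*(-1/893892) = (48324 + (143651/(-4 - 4096 - 256) - 9363/1817))*(-1/893892) = (48324 + (143651/(-4356) - 9363/1817))*(-1/893892) = (48324 + (143651*(-1/4356) - 9363/1817))*(-1/893892) = (48324 + (-143651/4356 - 9363/1817))*(-1/893892) = (48324 - 301799095/7914852)*(-1/893892) = (382175508953/7914852)*(-1/893892) = -382175508953/7075022883984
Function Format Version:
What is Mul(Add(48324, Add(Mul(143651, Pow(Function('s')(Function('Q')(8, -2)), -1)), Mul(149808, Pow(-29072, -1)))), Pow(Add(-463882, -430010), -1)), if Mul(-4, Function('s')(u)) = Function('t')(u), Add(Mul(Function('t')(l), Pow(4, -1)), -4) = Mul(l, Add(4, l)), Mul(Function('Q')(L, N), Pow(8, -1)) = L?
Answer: Rational(-382175508953, 7075022883984) ≈ -0.054018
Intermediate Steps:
Function('Q')(L, N) = Mul(8, L)
Function('t')(l) = Add(16, Mul(4, l, Add(4, l))) (Function('t')(l) = Add(16, Mul(4, Mul(l, Add(4, l)))) = Add(16, Mul(4, l, Add(4, l))))
Function('s')(u) = Add(-4, Mul(-1, Pow(u, 2)), Mul(-4, u)) (Function('s')(u) = Mul(Rational(-1, 4), Add(16, Mul(4, Pow(u, 2)), Mul(16, u))) = Add(-4, Mul(-1, Pow(u, 2)), Mul(-4, u)))
Mul(Add(48324, Add(Mul(143651, Pow(Function('s')(Function('Q')(8, -2)), -1)), Mul(149808, Pow(-29072, -1)))), Pow(Add(-463882, -430010), -1)) = Mul(Add(48324, Add(Mul(143651, Pow(Add(-4, Mul(-1, Pow(Mul(8, 8), 2)), Mul(-4, Mul(8, 8))), -1)), Mul(149808, Pow(-29072, -1)))), Pow(Add(-463882, -430010), -1)) = Mul(Add(48324, Add(Mul(143651, Pow(Add(-4, Mul(-1, Pow(64, 2)), Mul(-4, 64)), -1)), Mul(149808, Rational(-1, 29072)))), Pow(-893892, -1)) = Mul(Add(48324, Add(Mul(143651, Pow(Add(-4, Mul(-1, 4096), -256), -1)), Rational(-9363, 1817))), Rational(-1, 893892)) = Mul(Add(48324, Add(Mul(143651, Pow(Add(-4, -4096, -256), -1)), Rational(-9363, 1817))), Rational(-1, 893892)) = Mul(Add(48324, Add(Mul(143651, Pow(-4356, -1)), Rational(-9363, 1817))), Rational(-1, 893892)) = Mul(Add(48324, Add(Mul(143651, Rational(-1, 4356)), Rational(-9363, 1817))), Rational(-1, 893892)) = Mul(Add(48324, Add(Rational(-143651, 4356), Rational(-9363, 1817))), Rational(-1, 893892)) = Mul(Add(48324, Rational(-301799095, 7914852)), Rational(-1, 893892)) = Mul(Rational(382175508953, 7914852), Rational(-1, 893892)) = Rational(-382175508953, 7075022883984)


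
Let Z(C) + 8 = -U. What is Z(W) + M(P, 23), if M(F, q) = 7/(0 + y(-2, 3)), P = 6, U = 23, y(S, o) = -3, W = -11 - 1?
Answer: -100/3 ≈ -33.333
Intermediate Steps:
W = -12
Z(C) = -31 (Z(C) = -8 - 1*23 = -8 - 23 = -31)
M(F, q) = -7/3 (M(F, q) = 7/(0 - 3) = 7/(-3) = 7*(-1/3) = -7/3)
Z(W) + M(P, 23) = -31 - 7/3 = -100/3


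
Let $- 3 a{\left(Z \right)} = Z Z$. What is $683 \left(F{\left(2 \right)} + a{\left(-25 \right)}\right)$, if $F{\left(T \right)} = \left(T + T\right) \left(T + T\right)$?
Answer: $- \frac{394091}{3} \approx -1.3136 \cdot 10^{5}$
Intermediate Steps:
$F{\left(T \right)} = 4 T^{2}$ ($F{\left(T \right)} = 2 T 2 T = 4 T^{2}$)
$a{\left(Z \right)} = - \frac{Z^{2}}{3}$ ($a{\left(Z \right)} = - \frac{Z Z}{3} = - \frac{Z^{2}}{3}$)
$683 \left(F{\left(2 \right)} + a{\left(-25 \right)}\right) = 683 \left(4 \cdot 2^{2} - \frac{\left(-25\right)^{2}}{3}\right) = 683 \left(4 \cdot 4 - \frac{625}{3}\right) = 683 \left(16 - \frac{625}{3}\right) = 683 \left(- \frac{577}{3}\right) = - \frac{394091}{3}$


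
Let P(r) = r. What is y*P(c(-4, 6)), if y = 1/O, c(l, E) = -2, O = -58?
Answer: 1/29 ≈ 0.034483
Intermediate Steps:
y = -1/58 (y = 1/(-58) = -1/58 ≈ -0.017241)
y*P(c(-4, 6)) = -1/58*(-2) = 1/29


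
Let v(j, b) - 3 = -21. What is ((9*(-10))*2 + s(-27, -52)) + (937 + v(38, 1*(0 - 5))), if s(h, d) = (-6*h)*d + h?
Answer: -7712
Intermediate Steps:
s(h, d) = h - 6*d*h (s(h, d) = -6*d*h + h = h - 6*d*h)
v(j, b) = -18 (v(j, b) = 3 - 21 = -18)
((9*(-10))*2 + s(-27, -52)) + (937 + v(38, 1*(0 - 5))) = ((9*(-10))*2 - 27*(1 - 6*(-52))) + (937 - 18) = (-90*2 - 27*(1 + 312)) + 919 = (-180 - 27*313) + 919 = (-180 - 8451) + 919 = -8631 + 919 = -7712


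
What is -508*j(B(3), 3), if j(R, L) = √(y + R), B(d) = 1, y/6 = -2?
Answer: -508*I*√11 ≈ -1684.8*I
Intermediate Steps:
y = -12 (y = 6*(-2) = -12)
j(R, L) = √(-12 + R)
-508*j(B(3), 3) = -508*√(-12 + 1) = -508*I*√11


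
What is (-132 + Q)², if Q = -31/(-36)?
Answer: 22287841/1296 ≈ 17197.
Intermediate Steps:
Q = 31/36 (Q = -31*(-1/36) = 31/36 ≈ 0.86111)
(-132 + Q)² = (-132 + 31/36)² = (-4721/36)² = 22287841/1296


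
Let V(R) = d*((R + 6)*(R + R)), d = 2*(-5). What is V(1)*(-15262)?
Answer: 2136680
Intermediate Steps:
d = -10
V(R) = -20*R*(6 + R) (V(R) = -10*(R + 6)*(R + R) = -10*(6 + R)*2*R = -20*R*(6 + R))
V(1)*(-15262) = -20*1*(6 + 1)*(-15262) = -20*1*7*(-15262) = -140*(-15262) = 2136680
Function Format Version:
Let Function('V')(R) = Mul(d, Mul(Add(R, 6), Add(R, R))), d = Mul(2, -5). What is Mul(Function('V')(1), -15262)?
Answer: 2136680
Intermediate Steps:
d = -10
Function('V')(R) = Mul(-20, R, Add(6, R)) (Function('V')(R) = Mul(-10, Mul(Add(R, 6), Add(R, R))) = Mul(-10, Mul(Add(6, R), Mul(2, R))) = Mul(-10, Mul(2, R, Add(6, R))) = Mul(-20, R, Add(6, R)))
Mul(Function('V')(1), -15262) = Mul(Mul(-20, 1, Add(6, 1)), -15262) = Mul(Mul(-20, 1, 7), -15262) = Mul(-140, -15262) = 2136680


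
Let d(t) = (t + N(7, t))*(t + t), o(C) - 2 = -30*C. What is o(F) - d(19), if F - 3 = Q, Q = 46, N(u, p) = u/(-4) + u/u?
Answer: -4323/2 ≈ -2161.5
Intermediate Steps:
N(u, p) = 1 - u/4 (N(u, p) = u*(-1/4) + 1 = -u/4 + 1 = 1 - u/4)
F = 49 (F = 3 + 46 = 49)
o(C) = 2 - 30*C
d(t) = 2*t*(-3/4 + t) (d(t) = (t + (1 - 1/4*7))*(t + t) = (t + (1 - 7/4))*(2*t) = (t - 3/4)*(2*t) = (-3/4 + t)*(2*t) = 2*t*(-3/4 + t))
o(F) - d(19) = (2 - 30*49) - 19*(-3 + 4*19)/2 = (2 - 1470) - 19*(-3 + 76)/2 = -1468 - 19*73/2 = -1468 - 1*1387/2 = -1468 - 1387/2 = -4323/2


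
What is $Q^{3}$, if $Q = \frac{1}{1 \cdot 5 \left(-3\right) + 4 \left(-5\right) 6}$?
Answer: $- \frac{1}{2460375} \approx -4.0644 \cdot 10^{-7}$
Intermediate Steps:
$Q = - \frac{1}{135}$ ($Q = \frac{1}{5 \left(-3\right) - 120} = \frac{1}{-15 - 120} = \frac{1}{-135} = - \frac{1}{135} \approx -0.0074074$)
$Q^{3} = \left(- \frac{1}{135}\right)^{3} = - \frac{1}{2460375}$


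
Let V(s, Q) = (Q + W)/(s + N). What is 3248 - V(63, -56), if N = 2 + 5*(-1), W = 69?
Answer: 194867/60 ≈ 3247.8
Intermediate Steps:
N = -3 (N = 2 - 5 = -3)
V(s, Q) = (69 + Q)/(-3 + s) (V(s, Q) = (Q + 69)/(s - 3) = (69 + Q)/(-3 + s))
3248 - V(63, -56) = 3248 - (69 - 56)/(-3 + 63) = 3248 - 13/60 = 194867/60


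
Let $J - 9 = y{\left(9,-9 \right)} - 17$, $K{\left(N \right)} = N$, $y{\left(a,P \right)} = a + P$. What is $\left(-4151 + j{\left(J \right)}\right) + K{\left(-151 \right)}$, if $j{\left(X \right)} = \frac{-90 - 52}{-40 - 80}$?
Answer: $- \frac{258049}{60} \approx -4300.8$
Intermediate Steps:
$y{\left(a,P \right)} = P + a$
$J = -8$ ($J = 9 + \left(\left(-9 + 9\right) - 17\right) = 9 + \left(0 - 17\right) = 9 - 17 = -8$)
$j{\left(X \right)} = \frac{71}{60}$ ($j{\left(X \right)} = - \frac{142}{-120} = \left(-142\right) \left(- \frac{1}{120}\right) = \frac{71}{60}$)
$\left(-4151 + j{\left(J \right)}\right) + K{\left(-151 \right)} = \left(-4151 + \frac{71}{60}\right) - 151 = - \frac{248989}{60} - 151 = - \frac{258049}{60}$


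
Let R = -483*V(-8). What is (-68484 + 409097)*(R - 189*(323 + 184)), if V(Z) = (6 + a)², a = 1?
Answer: -40699847370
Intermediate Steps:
V(Z) = 49 (V(Z) = (6 + 1)² = 7² = 49)
R = -23667 (R = -483*49 = -23667)
(-68484 + 409097)*(R - 189*(323 + 184)) = (-68484 + 409097)*(-23667 - 189*(323 + 184)) = 340613*(-23667 - 189*507) = 340613*(-23667 - 95823) = 340613*(-119490) = -40699847370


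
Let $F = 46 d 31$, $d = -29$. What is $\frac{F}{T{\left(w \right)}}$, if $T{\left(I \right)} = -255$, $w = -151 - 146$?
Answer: $\frac{41354}{255} \approx 162.17$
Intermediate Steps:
$w = -297$
$F = -41354$ ($F = 46 \left(-29\right) 31 = \left(-1334\right) 31 = -41354$)
$\frac{F}{T{\left(w \right)}} = - \frac{41354}{-255} = \left(-41354\right) \left(- \frac{1}{255}\right) = \frac{41354}{255}$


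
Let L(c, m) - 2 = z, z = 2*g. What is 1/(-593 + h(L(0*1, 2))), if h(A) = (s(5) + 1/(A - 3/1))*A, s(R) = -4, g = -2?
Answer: -5/2923 ≈ -0.0017106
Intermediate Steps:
z = -4 (z = 2*(-2) = -4)
L(c, m) = -2 (L(c, m) = 2 - 4 = -2)
h(A) = A*(-4 + 1/(-3 + A)) (h(A) = (-4 + 1/(A - 3/1))*A = (-4 + 1/(A - 3*1))*A = (-4 + 1/(A - 3))*A = (-4 + 1/(-3 + A))*A = A*(-4 + 1/(-3 + A)))
1/(-593 + h(L(0*1, 2))) = 1/(-593 - 2*(13 - 4*(-2))/(-3 - 2)) = 1/(-593 - 2*(13 + 8)/(-5)) = 1/(-593 - 2*(-⅕)*21) = 1/(-593 + 42/5) = 1/(-2923/5) = -5/2923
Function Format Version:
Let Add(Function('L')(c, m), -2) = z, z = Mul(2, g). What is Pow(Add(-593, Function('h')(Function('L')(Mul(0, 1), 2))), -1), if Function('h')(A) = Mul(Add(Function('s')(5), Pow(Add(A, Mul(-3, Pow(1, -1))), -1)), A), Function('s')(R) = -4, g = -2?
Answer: Rational(-5, 2923) ≈ -0.0017106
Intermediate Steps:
z = -4 (z = Mul(2, -2) = -4)
Function('L')(c, m) = -2 (Function('L')(c, m) = Add(2, -4) = -2)
Function('h')(A) = Mul(A, Add(-4, Pow(Add(-3, A), -1))) (Function('h')(A) = Mul(Add(-4, Pow(Add(A, Mul(-3, Pow(1, -1))), -1)), A) = Mul(Add(-4, Pow(Add(A, Mul(-3, 1)), -1)), A) = Mul(Add(-4, Pow(Add(A, -3), -1)), A) = Mul(Add(-4, Pow(Add(-3, A), -1)), A) = Mul(A, Add(-4, Pow(Add(-3, A), -1))))
Pow(Add(-593, Function('h')(Function('L')(Mul(0, 1), 2))), -1) = Pow(Add(-593, Mul(-2, Pow(Add(-3, -2), -1), Add(13, Mul(-4, -2)))), -1) = Pow(Add(-593, Mul(-2, Pow(-5, -1), Add(13, 8))), -1) = Pow(Add(-593, Mul(-2, Rational(-1, 5), 21)), -1) = Pow(Add(-593, Rational(42, 5)), -1) = Pow(Rational(-2923, 5), -1) = Rational(-5, 2923)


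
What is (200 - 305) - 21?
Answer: -126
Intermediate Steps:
(200 - 305) - 21 = -105 - 21 = -126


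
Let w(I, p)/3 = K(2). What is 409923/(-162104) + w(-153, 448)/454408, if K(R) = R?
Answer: -23283914745/9207669304 ≈ -2.5288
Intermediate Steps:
w(I, p) = 6 (w(I, p) = 3*2 = 6)
409923/(-162104) + w(-153, 448)/454408 = 409923/(-162104) + 6/454408 = 409923*(-1/162104) + 6*(1/454408) = -409923/162104 + 3/227204 = -23283914745/9207669304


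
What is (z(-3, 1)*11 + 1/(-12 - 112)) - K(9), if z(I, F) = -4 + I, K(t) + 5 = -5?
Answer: -8309/124 ≈ -67.008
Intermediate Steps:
K(t) = -10 (K(t) = -5 - 5 = -10)
(z(-3, 1)*11 + 1/(-12 - 112)) - K(9) = ((-4 - 3)*11 + 1/(-12 - 112)) - 1*(-10) = (-7*11 + 1/(-124)) + 10 = (-77 - 1/124) + 10 = -9549/124 + 10 = -8309/124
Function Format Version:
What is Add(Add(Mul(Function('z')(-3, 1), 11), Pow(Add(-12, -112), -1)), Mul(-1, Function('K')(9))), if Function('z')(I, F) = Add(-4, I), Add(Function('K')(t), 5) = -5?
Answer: Rational(-8309, 124) ≈ -67.008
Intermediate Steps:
Function('K')(t) = -10 (Function('K')(t) = Add(-5, -5) = -10)
Add(Add(Mul(Function('z')(-3, 1), 11), Pow(Add(-12, -112), -1)), Mul(-1, Function('K')(9))) = Add(Add(Mul(Add(-4, -3), 11), Pow(Add(-12, -112), -1)), Mul(-1, -10)) = Add(Add(Mul(-7, 11), Pow(-124, -1)), 10) = Add(Add(-77, Rational(-1, 124)), 10) = Add(Rational(-9549, 124), 10) = Rational(-8309, 124)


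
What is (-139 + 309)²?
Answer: 28900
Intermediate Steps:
(-139 + 309)² = 170² = 28900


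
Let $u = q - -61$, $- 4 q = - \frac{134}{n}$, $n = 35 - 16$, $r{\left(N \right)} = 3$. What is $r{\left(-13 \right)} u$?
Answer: $\frac{7155}{38} \approx 188.29$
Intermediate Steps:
$n = 19$ ($n = 35 - 16 = 19$)
$q = \frac{67}{38}$ ($q = - \frac{\left(-134\right) \frac{1}{19}}{4} = \left(- \frac{1}{4}\right) \left(- \frac{134}{19}\right) = \frac{67}{38} \approx 1.7632$)
$u = \frac{2385}{38}$ ($u = \frac{67}{38} - -61 = \frac{67}{38} + 61 = \frac{2385}{38} \approx 62.763$)
$r{\left(-13 \right)} u = 3 \cdot \frac{2385}{38} = \frac{7155}{38}$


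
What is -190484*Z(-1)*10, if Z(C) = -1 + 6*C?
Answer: 13333880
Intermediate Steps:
-190484*Z(-1)*10 = -190484*(-1 + 6*(-1))*10 = -190484*(-1 - 6)*10 = -(-1333388)*10 = -190484*(-70) = 13333880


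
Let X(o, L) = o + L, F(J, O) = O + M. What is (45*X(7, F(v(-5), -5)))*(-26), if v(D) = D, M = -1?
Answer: -1170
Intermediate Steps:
F(J, O) = -1 + O (F(J, O) = O - 1 = -1 + O)
X(o, L) = L + o
(45*X(7, F(v(-5), -5)))*(-26) = (45*((-1 - 5) + 7))*(-26) = (45*(-6 + 7))*(-26) = (45*1)*(-26) = 45*(-26) = -1170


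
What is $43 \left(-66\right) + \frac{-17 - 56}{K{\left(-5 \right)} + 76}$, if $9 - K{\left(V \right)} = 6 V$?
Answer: $- \frac{326443}{115} \approx -2838.6$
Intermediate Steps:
$K{\left(V \right)} = 9 - 6 V$
$43 \left(-66\right) + \frac{-17 - 56}{K{\left(-5 \right)} + 76} = 43 \left(-66\right) + \frac{-17 - 56}{\left(9 - -30\right) + 76} = -2838 - \frac{73}{\left(9 + 30\right) + 76} = -2838 - \frac{73}{39 + 76} = -2838 - \frac{73}{115} = - \frac{326443}{115}$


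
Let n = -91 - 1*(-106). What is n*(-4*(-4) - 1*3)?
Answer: 195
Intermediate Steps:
n = 15 (n = -91 + 106 = 15)
n*(-4*(-4) - 1*3) = 15*(-4*(-4) - 1*3) = 15*(16 - 3) = 15*13 = 195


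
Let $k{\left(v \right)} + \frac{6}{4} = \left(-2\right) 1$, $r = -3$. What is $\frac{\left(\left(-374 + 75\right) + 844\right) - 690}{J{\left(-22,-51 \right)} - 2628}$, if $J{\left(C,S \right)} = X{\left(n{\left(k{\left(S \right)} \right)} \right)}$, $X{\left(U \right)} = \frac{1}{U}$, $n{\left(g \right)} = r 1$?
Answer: $\frac{87}{1577} \approx 0.055168$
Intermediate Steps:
$k{\left(v \right)} = - \frac{7}{2}$ ($k{\left(v \right)} = - \frac{3}{2} - 2 = - \frac{7}{2}$)
$n{\left(g \right)} = -3$ ($n{\left(g \right)} = \left(-3\right) 1 = -3$)
$J{\left(C,S \right)} = - \frac{1}{3}$ ($J{\left(C,S \right)} = \frac{1}{-3} = - \frac{1}{3}$)
$\frac{\left(\left(-374 + 75\right) + 844\right) - 690}{J{\left(-22,-51 \right)} - 2628} = \frac{\left(\left(-374 + 75\right) + 844\right) - 690}{- \frac{1}{3} - 2628} = \frac{\left(-299 + 844\right) - 690}{- \frac{7885}{3}} = \left(545 - 690\right) \left(- \frac{3}{7885}\right) = \left(-145\right) \left(- \frac{3}{7885}\right) = \frac{87}{1577}$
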